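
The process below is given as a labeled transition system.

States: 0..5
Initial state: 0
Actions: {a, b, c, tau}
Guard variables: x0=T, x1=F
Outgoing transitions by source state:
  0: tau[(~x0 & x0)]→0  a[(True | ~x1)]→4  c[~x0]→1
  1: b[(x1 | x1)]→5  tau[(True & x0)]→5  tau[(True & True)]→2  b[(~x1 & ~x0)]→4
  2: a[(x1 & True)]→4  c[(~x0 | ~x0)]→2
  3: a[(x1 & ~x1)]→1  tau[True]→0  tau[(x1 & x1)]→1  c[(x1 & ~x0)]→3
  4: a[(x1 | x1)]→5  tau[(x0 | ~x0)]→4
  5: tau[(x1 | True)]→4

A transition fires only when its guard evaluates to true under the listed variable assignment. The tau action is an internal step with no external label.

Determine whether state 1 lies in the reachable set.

Guard filter leaves 6 enabled edge(s).
L0 = {0}
L1 = {4}  total {0,4}
Reachable = {0,4}

Answer: UNREACHABLE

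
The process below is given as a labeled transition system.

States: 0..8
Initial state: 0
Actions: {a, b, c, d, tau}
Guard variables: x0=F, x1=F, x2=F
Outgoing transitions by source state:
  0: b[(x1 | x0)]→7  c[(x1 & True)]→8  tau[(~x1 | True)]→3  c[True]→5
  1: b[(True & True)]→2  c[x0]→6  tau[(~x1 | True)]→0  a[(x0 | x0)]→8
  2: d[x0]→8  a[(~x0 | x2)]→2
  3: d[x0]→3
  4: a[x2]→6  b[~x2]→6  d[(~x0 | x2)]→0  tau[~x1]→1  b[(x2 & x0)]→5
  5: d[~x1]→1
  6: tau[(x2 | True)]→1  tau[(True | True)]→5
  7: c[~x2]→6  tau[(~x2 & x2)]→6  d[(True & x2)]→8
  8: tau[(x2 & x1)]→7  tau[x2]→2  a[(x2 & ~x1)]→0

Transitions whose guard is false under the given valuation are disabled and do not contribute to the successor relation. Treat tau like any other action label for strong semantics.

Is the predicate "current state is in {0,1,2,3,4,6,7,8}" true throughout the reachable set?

Safe = {0,1,2,3,4,6,7,8}
R = {0,1,2,3,5}
  0: safe
  1: safe
  2: safe
  3: safe
  5: VIOLATES
reach 5 via c — violates

Answer: INVARIANT VIOLATED at state 5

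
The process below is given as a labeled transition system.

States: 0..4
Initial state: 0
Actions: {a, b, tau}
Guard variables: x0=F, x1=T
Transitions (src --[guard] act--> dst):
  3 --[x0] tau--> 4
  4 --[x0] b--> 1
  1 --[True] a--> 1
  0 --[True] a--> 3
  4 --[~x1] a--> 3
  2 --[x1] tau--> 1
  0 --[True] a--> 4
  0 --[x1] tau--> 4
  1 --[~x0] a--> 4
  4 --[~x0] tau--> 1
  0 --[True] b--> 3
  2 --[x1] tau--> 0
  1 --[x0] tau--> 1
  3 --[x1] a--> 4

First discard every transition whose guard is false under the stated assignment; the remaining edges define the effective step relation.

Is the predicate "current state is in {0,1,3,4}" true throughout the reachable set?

Answer: INVARIANT HOLDS

Trace:
Safe = {0,1,3,4}
Reach set: {0,1,3,4}
  0: ok
  1: ok
  3: ok
  4: ok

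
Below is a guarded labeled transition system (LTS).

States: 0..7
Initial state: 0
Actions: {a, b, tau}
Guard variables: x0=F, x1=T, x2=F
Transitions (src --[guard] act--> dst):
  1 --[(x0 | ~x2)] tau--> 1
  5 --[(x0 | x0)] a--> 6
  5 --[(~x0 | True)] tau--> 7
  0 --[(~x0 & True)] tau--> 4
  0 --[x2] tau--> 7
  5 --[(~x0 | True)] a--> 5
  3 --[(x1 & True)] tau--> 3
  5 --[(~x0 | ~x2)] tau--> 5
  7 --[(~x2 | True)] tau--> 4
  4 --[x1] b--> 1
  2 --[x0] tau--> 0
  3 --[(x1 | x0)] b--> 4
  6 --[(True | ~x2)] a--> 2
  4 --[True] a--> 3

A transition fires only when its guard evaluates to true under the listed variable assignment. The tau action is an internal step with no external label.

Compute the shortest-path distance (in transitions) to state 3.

Layered search for 3:
  L0 = {0}
  L1 = {4}
  L2 = {1,3}
depth(3)=2, e.g. tau·a

Answer: 2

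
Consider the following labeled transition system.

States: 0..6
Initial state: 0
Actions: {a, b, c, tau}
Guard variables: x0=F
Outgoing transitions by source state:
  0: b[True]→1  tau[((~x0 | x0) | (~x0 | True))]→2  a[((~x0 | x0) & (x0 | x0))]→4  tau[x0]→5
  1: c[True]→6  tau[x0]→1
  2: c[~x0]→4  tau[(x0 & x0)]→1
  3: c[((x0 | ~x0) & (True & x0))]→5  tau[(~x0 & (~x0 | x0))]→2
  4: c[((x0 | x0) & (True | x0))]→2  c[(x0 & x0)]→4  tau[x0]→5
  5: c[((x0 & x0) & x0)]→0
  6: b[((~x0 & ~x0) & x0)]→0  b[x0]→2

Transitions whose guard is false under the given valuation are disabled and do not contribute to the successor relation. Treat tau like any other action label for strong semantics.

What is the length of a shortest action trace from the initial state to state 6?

Answer: 2

Analysis:
Layered search for 6:
  L0 = {0}
  L1 = {1,2}
  L2 = {4,6}
first hit 6 at d=2 via b·c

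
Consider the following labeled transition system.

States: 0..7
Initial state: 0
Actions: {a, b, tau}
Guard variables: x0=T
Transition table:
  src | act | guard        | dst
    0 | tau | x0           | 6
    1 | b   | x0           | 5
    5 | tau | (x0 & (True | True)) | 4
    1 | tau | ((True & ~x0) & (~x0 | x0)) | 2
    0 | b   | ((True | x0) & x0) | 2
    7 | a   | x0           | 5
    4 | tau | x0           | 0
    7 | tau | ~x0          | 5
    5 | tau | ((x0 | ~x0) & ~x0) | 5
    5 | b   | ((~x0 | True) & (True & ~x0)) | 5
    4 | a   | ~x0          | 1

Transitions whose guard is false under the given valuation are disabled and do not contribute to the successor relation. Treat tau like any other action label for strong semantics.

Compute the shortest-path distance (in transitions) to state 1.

Answer: UNREACHABLE

Working:
Layered search for 1:
  Layer 0: {0}
  Layer 1: {2,6}
1 never appears.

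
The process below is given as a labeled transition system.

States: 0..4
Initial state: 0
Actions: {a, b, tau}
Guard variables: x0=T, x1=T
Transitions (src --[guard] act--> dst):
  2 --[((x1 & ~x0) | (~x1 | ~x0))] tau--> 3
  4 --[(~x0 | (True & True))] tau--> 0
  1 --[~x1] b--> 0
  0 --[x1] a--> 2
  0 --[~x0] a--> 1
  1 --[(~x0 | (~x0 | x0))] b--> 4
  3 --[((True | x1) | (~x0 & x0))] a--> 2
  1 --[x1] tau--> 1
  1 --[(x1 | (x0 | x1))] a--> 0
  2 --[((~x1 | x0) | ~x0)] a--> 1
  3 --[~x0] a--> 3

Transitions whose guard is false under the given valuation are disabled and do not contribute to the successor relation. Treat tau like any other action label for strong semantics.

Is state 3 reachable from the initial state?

Guard filter leaves 7 enabled edge(s).
depth 0: {0}
depth 1: {2}  total {0,2}
depth 2: {1}  total {0,1,2}
depth 3: {4}  total {0,1,2,4}
Reach set: {0,1,2,4}

Answer: UNREACHABLE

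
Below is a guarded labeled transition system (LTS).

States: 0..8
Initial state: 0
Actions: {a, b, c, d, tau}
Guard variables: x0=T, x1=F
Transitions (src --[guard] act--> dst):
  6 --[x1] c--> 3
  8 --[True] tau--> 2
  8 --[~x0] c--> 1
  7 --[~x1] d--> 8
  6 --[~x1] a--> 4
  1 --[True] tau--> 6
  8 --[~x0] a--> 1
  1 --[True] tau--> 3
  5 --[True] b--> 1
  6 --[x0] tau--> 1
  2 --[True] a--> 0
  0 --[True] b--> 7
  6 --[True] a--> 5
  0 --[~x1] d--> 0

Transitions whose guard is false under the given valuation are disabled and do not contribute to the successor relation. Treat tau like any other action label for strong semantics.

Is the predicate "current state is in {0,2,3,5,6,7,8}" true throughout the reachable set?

Inv-set: {0,2,3,5,6,7,8}
Reachable = {0,2,7,8}
  0: safe
  2: safe
  7: safe
  8: safe

Answer: INVARIANT HOLDS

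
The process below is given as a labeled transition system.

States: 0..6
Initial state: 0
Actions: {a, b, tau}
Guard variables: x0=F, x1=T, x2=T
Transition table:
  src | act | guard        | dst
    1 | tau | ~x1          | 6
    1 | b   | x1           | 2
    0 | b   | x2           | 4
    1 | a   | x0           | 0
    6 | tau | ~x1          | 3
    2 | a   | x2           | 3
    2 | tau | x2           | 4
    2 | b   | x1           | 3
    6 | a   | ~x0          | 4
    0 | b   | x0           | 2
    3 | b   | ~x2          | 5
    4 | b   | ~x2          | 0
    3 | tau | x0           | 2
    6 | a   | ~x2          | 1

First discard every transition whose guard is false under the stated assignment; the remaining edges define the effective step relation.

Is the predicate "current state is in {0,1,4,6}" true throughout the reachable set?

Answer: INVARIANT HOLDS

Analysis:
Safe = {0,1,4,6}
Reachable = {0,4}
  0: safe
  4: safe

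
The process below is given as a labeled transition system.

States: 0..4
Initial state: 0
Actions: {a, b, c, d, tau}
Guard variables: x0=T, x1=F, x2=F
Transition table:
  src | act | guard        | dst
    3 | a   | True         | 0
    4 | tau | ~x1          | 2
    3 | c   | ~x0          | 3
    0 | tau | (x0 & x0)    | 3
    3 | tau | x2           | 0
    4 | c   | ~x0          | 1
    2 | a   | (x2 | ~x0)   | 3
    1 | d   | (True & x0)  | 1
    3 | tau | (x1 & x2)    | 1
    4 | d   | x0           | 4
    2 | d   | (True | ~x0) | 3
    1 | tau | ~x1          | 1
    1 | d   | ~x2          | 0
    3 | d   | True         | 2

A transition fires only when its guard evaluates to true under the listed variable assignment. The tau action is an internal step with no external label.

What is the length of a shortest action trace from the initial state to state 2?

Answer: 2

Trace:
BFS to 2:
  L0 = {0}
  L1 = {3}
  L2 = {2}
depth(2)=2, e.g. tau·d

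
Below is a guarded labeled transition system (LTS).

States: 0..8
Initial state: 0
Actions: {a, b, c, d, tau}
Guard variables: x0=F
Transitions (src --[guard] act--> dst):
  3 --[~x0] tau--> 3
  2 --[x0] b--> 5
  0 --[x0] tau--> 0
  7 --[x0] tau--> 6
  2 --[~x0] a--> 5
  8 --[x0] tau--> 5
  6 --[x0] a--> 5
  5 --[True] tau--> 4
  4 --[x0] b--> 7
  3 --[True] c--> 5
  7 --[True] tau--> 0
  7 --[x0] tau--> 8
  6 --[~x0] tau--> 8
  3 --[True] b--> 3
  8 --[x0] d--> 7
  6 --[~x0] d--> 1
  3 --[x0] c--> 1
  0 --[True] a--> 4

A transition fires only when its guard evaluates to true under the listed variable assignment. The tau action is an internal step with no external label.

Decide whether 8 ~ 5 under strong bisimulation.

Refine partition for ~:
  round 0: {{0,1,2,3,4,5,6,7,8}}
  round 1: {{0,2},{1,4,8},{3},{5,7},{6}}
  round 2: {{0},{1,4,8},{2},{3},{5},{6},{7}}
7 equivalence class(es) (converged in 3)
8∈{1,4,8}, 5∈{5}

Answer: NOT BISIMILAR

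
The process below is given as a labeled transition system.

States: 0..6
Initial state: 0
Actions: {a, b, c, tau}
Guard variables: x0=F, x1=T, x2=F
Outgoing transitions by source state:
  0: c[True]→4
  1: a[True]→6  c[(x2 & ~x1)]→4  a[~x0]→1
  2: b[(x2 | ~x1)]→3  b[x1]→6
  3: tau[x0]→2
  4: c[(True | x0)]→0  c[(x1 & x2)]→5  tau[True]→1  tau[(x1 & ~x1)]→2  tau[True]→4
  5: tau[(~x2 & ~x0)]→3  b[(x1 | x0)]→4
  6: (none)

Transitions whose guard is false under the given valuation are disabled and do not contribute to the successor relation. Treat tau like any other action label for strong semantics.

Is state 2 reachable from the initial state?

Answer: UNREACHABLE

Trace:
Guard filter leaves 9 enabled edge(s).
Layer 0: {0}
Layer 1: {4}  now seen {0,4}
Layer 2: {1}  now seen {0,1,4}
Layer 3: {6}  now seen {0,1,4,6}
R = {0,1,4,6}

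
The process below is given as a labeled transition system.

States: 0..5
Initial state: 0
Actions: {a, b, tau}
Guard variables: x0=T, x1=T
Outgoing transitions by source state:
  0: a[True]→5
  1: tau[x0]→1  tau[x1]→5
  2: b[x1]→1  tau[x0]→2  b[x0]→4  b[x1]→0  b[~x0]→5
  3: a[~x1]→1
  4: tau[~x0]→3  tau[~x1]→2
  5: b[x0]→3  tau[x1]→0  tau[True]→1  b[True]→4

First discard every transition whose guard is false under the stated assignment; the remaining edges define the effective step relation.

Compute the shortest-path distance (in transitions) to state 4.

Breadth-first toward 4:
  Layer 0: {0}
  Layer 1: {5}
  Layer 2: {1,3,4}
4 enters at depth 2; path a·b

Answer: 2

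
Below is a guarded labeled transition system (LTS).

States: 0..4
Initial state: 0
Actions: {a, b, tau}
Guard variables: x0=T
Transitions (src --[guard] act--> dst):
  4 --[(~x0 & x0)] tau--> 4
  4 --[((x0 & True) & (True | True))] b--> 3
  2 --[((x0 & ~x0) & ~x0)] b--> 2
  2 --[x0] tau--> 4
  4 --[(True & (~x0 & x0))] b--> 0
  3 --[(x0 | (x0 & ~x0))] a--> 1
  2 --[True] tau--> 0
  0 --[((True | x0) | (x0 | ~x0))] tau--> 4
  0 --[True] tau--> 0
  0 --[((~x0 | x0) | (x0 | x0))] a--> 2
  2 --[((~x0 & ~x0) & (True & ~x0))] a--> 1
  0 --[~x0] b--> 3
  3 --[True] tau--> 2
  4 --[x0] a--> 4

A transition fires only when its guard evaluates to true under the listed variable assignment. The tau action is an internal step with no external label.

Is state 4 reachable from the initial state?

After dropping false guards: 9 live edges.
L0 = {0}
L1 = {2,4}  now seen {0,2,4}
L2 = {3}  now seen {0,2,3,4}
L3 = {1}  now seen {0,1,2,3,4}
Reach set: {0,1,2,3,4}
Path to 4: tau

Answer: REACHABLE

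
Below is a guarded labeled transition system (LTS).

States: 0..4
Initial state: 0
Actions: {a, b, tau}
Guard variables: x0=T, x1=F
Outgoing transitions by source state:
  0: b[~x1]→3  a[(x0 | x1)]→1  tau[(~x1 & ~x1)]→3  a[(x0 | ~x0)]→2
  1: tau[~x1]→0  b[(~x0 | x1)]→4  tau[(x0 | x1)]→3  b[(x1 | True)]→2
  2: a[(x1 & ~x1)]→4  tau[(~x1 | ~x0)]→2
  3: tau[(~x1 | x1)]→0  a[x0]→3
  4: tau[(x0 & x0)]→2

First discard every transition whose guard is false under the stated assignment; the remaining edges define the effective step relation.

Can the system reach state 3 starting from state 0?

Guard filter leaves 11 enabled edge(s).
L0 = {0}
L1 = {1,2,3}  total {0,1,2,3}
R = {0,1,2,3}
witness 3: b

Answer: REACHABLE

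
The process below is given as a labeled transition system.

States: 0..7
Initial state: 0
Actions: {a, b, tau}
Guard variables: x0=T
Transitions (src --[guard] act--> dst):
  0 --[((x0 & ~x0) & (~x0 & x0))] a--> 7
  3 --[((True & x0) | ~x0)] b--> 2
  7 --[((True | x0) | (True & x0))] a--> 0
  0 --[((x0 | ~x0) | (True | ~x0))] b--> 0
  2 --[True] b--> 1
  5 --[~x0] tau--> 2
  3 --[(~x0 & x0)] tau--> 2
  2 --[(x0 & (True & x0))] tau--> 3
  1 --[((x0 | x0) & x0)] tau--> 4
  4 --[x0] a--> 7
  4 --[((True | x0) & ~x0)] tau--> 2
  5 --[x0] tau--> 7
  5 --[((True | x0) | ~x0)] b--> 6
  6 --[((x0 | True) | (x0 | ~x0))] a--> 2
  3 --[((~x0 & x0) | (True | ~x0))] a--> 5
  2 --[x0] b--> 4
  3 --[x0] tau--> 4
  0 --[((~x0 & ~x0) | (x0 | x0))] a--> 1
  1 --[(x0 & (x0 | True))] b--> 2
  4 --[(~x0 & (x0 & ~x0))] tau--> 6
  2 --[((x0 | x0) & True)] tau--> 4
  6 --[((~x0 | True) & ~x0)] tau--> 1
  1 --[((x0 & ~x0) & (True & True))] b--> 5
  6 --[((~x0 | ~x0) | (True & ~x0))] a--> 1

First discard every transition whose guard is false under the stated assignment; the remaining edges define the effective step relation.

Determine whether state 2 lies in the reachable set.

Guard filter leaves 16 enabled edge(s).
depth 0: {0}
depth 1: {1}  cumulative {0,1}
depth 2: {2,4}  cumulative {0,1,2,4}
depth 3: {3,7}  cumulative {0,1,2,3,4,7}
depth 4: {5}  cumulative {0,1,2,3,4,5,7}
depth 5: {6}  cumulative {0,1,2,3,4,5,6,7}
Reach set: {0,1,2,3,4,5,6,7}
trace reaching 2: a·b

Answer: REACHABLE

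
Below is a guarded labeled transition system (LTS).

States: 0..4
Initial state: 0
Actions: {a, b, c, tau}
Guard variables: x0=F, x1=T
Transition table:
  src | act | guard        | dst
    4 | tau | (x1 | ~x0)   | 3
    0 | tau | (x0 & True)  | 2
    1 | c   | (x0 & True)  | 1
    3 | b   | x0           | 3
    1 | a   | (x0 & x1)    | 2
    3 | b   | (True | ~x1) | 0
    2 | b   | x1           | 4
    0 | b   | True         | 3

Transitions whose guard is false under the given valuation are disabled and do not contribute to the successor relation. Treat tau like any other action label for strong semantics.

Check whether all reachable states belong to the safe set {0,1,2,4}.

Allowed set {0,1,2,4}
R = {0,3}
  0: safe
  3: outside
reach 3 via b — violates

Answer: INVARIANT VIOLATED at state 3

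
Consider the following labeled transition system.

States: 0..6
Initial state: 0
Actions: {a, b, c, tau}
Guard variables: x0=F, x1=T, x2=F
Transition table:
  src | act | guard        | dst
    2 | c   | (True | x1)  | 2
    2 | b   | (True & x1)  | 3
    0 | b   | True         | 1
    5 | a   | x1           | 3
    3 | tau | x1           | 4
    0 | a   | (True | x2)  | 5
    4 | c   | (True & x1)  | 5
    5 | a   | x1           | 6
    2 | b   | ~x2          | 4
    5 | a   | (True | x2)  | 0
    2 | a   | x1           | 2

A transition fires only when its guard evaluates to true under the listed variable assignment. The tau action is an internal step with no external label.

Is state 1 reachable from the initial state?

Answer: REACHABLE

Trace:
Guard filter leaves 11 enabled edge(s).
depth 0: {0}
depth 1: {1,5}  cumulative {0,1,5}
depth 2: {3,6}  cumulative {0,1,3,5,6}
depth 3: {4}  cumulative {0,1,3,4,5,6}
Reach set: {0,1,3,4,5,6}
witness 1: b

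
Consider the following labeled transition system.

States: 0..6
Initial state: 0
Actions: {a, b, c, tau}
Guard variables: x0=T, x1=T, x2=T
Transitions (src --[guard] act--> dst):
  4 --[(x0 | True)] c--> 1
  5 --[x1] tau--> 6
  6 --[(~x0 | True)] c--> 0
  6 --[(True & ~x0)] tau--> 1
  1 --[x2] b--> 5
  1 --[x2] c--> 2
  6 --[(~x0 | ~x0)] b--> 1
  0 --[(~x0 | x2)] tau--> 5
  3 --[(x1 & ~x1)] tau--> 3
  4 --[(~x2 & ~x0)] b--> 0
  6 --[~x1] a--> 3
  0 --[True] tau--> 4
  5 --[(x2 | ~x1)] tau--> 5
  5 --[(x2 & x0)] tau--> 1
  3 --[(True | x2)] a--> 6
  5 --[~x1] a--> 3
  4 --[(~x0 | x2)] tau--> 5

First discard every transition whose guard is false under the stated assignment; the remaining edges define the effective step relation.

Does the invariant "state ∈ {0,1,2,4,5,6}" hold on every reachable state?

Inv-set: {0,1,2,4,5,6}
Reachable = {0,1,2,4,5,6}
  0: ok
  1: ok
  2: ok
  4: ok
  5: ok
  6: ok

Answer: INVARIANT HOLDS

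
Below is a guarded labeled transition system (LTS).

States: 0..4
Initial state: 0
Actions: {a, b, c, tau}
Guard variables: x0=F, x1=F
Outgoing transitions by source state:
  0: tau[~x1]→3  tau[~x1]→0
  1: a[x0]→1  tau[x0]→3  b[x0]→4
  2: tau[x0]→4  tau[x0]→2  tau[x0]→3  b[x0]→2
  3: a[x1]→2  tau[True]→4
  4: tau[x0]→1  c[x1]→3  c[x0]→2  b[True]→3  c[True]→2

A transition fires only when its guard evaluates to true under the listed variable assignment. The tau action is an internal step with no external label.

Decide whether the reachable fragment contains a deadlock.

Answer: DEADLOCK at state 2

Working:
Reachable = {0,2,3,4}
  0: tau→0  tau→3  [2 out]
  2: ∅  [deadlock]
  3: tau→4  [1 out]
  4: b→3  c→2  [2 out]
trace reaching 2: tau·tau·c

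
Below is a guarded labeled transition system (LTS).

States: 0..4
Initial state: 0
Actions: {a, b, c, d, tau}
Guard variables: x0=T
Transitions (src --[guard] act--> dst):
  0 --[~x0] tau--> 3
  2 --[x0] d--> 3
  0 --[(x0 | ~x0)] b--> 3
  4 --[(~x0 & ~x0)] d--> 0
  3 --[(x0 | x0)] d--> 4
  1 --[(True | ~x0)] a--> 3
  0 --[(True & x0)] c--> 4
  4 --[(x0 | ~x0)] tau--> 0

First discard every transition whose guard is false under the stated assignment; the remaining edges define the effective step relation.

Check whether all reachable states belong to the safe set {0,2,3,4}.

Safe = {0,2,3,4}
R = {0,3,4}
  0: safe
  3: safe
  4: safe

Answer: INVARIANT HOLDS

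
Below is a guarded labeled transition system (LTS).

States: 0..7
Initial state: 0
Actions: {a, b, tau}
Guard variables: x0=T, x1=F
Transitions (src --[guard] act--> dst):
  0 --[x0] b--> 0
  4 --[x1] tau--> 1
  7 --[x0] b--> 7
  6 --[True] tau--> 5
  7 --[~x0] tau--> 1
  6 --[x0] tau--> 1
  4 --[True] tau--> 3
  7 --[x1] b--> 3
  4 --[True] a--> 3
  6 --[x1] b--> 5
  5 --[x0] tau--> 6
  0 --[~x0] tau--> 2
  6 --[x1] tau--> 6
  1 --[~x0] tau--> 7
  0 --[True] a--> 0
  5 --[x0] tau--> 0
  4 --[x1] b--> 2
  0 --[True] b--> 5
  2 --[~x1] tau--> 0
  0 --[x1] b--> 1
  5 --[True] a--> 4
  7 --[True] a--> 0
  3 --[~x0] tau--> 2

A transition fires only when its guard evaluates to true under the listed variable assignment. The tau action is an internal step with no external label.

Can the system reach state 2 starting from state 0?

Answer: UNREACHABLE

Trace:
Guard filter leaves 13 enabled edge(s).
L0 = {0}
L1 = {5}  cumulative {0,5}
L2 = {4,6}  cumulative {0,4,5,6}
L3 = {1,3}  cumulative {0,1,3,4,5,6}
R = {0,1,3,4,5,6}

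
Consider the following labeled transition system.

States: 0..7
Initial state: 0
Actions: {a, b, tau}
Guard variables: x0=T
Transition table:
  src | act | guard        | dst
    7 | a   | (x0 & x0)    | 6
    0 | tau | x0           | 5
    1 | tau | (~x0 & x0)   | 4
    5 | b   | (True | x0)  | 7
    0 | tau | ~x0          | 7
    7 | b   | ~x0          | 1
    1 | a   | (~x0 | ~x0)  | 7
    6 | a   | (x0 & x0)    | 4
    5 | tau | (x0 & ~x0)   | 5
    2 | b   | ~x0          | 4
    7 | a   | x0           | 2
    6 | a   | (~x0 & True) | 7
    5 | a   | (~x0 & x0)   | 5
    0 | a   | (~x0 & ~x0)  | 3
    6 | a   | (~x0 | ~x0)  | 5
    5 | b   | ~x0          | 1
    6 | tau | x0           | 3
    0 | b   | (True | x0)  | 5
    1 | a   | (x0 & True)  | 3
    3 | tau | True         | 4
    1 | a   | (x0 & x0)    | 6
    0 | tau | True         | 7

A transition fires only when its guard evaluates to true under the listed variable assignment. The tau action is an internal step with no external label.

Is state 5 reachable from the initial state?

11 transition(s) survive guard evaluation.
Layer 0: {0}
Layer 1: {5,7}  cumulative {0,5,7}
Layer 2: {2,6}  cumulative {0,2,5,6,7}
Layer 3: {3,4}  cumulative {0,2,3,4,5,6,7}
Reachable = {0,2,3,4,5,6,7}
witness 5: tau

Answer: REACHABLE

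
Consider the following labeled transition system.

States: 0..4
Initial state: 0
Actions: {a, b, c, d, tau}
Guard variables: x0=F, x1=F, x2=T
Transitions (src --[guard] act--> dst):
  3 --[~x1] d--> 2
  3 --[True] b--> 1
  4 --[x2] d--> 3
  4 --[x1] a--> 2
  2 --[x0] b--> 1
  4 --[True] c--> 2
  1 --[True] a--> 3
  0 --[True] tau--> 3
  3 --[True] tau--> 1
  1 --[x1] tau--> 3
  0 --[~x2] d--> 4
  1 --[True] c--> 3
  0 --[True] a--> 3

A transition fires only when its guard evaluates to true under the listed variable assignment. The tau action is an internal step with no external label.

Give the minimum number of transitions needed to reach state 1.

Layered search for 1:
  Layer 0: {0}
  Layer 1: {3}
  Layer 2: {1,2}
depth(1)=2, e.g. a·b

Answer: 2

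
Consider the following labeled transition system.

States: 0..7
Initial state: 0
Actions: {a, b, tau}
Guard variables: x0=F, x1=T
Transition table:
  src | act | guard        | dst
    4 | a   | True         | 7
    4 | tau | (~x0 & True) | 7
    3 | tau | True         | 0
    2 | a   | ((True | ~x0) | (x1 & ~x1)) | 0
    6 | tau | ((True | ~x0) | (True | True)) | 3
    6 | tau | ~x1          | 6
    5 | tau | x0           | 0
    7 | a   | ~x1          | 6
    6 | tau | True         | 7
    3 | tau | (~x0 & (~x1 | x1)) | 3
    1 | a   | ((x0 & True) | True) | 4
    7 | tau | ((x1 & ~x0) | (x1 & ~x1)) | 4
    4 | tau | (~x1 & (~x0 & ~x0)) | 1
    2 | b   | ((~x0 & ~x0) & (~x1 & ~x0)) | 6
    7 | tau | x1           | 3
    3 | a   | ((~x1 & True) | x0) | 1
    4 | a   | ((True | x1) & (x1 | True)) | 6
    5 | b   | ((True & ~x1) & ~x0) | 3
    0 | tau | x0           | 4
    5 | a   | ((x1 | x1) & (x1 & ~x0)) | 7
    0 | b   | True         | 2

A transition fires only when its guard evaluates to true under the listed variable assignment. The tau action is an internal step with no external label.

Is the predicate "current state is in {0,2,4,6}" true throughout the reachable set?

Safe = {0,2,4,6}
R = {0,2}
  0: ✓
  2: ✓

Answer: INVARIANT HOLDS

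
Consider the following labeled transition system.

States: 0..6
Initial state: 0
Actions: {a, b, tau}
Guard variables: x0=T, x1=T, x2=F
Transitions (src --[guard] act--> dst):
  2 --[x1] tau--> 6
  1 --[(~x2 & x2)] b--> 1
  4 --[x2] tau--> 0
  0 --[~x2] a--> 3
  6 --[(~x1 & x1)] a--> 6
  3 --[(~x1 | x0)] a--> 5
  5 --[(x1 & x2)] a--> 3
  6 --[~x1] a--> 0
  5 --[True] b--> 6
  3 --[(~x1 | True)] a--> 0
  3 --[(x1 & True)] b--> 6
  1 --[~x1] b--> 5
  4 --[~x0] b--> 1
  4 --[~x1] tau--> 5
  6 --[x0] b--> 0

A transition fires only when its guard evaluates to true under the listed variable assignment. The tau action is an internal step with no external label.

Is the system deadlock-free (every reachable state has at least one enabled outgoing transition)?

R = {0,3,5,6}
  0: a→3  [deg 1]
  3: a→0  a→5  b→6  [deg 3]
  5: b→6  [deg 1]
  6: b→0  [deg 1]

Answer: DEADLOCK-FREE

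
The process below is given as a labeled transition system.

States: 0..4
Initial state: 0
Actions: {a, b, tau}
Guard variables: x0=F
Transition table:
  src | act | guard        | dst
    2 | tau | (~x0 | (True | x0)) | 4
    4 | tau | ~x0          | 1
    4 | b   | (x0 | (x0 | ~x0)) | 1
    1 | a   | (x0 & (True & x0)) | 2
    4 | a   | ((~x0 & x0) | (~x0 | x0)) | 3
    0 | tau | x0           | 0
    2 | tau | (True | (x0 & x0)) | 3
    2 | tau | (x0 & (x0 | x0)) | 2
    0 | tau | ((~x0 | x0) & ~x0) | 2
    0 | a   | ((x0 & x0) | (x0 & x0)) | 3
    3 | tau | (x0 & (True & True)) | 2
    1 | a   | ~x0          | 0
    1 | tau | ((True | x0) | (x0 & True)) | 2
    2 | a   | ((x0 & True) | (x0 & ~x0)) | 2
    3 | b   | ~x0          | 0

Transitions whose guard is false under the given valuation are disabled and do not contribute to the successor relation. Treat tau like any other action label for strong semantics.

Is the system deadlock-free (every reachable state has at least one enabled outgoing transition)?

Answer: DEADLOCK-FREE

Working:
Reachable = {0,1,2,3,4}
  0: tau→2  [1 out]
  1: a→0  tau→2  [2 out]
  2: tau→3  tau→4  [2 out]
  3: b→0  [1 out]
  4: a→3  b→1  tau→1  [3 out]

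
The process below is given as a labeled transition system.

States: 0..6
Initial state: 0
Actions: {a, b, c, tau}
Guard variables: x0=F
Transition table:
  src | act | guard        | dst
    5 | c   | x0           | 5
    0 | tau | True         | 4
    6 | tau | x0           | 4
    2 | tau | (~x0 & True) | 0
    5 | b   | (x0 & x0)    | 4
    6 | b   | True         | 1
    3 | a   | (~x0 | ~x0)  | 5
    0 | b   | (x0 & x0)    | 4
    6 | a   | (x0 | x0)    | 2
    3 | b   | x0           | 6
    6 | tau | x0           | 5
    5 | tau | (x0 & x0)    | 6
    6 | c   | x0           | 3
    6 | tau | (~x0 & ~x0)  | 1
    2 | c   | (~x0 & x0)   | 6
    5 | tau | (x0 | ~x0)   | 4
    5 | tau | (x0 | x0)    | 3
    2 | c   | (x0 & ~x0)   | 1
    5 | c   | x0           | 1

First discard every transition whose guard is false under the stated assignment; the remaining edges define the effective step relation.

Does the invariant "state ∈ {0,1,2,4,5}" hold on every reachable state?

Allowed set {0,1,2,4,5}
R = {0,4}
  0: safe
  4: safe

Answer: INVARIANT HOLDS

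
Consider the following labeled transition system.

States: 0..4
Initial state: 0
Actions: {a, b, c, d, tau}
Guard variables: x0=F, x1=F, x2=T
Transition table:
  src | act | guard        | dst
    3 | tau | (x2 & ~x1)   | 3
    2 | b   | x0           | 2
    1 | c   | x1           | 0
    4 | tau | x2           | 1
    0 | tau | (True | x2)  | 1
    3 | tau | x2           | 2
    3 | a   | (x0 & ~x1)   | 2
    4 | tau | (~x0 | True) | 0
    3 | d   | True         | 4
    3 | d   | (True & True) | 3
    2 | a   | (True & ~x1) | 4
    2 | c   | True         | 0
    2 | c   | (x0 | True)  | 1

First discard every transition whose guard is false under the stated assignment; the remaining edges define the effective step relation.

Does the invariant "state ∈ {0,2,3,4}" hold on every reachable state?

Allowed set {0,2,3,4}
Reachable = {0,1}
  0: ok
  1: ✗ unsafe
reach 1 via tau — violates

Answer: INVARIANT VIOLATED at state 1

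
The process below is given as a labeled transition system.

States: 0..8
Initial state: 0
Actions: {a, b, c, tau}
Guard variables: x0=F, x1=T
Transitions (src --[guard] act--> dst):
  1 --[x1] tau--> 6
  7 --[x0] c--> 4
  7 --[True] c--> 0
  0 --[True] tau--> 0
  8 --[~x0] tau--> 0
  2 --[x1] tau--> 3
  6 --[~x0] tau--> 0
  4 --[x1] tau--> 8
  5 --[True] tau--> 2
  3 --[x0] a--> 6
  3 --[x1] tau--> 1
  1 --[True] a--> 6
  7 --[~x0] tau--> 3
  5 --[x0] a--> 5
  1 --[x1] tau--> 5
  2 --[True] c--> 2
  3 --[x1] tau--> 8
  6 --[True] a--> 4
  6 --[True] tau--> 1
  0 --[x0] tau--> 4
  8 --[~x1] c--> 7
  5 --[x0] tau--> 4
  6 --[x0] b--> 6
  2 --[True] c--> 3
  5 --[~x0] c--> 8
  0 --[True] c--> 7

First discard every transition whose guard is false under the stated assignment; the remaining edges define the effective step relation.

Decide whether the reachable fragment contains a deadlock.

Answer: DEADLOCK-FREE

Analysis:
Reachable = {0,1,2,3,4,5,6,7,8}
  0: c→7  tau→0  [2 out]
  1: a→6  tau→5  tau→6  [3 out]
  2: c→2  c→3  tau→3  [3 out]
  3: tau→1  tau→8  [2 out]
  4: tau→8  [1 out]
  5: c→8  tau→2  [2 out]
  6: a→4  tau→0  tau→1  [3 out]
  7: c→0  tau→3  [2 out]
  8: tau→0  [1 out]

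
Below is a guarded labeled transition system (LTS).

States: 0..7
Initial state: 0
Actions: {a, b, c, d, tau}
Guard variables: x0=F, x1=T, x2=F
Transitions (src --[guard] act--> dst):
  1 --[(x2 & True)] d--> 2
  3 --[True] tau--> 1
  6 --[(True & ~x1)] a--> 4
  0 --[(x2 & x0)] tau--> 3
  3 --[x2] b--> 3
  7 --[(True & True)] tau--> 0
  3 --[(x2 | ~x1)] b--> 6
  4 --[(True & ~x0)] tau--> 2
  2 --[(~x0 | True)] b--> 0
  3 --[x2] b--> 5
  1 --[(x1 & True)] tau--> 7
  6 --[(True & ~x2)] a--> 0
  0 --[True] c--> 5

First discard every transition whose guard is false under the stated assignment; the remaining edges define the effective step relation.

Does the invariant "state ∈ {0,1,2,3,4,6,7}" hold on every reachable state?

Answer: INVARIANT VIOLATED at state 5

Trace:
Allowed set {0,1,2,3,4,6,7}
Reach set: {0,5}
  0: ✓
  5: ✗ unsafe
witness against invariant: c → 5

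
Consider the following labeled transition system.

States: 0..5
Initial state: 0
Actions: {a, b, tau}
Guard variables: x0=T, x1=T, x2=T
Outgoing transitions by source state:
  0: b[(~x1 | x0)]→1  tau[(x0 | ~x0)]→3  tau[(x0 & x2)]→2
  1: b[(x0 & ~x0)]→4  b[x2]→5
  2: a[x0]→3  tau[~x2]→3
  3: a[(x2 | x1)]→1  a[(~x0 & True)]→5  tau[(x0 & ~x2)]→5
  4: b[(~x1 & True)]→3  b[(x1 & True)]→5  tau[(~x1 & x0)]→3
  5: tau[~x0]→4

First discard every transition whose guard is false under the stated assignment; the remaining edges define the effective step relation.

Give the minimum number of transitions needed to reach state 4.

Answer: UNREACHABLE

Analysis:
BFS to 4:
  Layer 0: {0}
  Layer 1: {1,2,3}
  Layer 2: {5}
4 never appears.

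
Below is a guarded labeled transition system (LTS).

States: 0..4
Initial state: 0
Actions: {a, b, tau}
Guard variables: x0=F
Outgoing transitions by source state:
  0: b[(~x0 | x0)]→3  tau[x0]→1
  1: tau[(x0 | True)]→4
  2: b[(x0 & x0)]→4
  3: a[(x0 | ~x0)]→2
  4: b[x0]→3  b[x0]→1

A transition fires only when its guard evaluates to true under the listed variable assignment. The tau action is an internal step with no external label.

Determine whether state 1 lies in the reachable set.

Answer: UNREACHABLE

Trace:
After dropping false guards: 3 live edges.
L0 = {0}
L1 = {3}  now seen {0,3}
L2 = {2}  now seen {0,2,3}
R = {0,2,3}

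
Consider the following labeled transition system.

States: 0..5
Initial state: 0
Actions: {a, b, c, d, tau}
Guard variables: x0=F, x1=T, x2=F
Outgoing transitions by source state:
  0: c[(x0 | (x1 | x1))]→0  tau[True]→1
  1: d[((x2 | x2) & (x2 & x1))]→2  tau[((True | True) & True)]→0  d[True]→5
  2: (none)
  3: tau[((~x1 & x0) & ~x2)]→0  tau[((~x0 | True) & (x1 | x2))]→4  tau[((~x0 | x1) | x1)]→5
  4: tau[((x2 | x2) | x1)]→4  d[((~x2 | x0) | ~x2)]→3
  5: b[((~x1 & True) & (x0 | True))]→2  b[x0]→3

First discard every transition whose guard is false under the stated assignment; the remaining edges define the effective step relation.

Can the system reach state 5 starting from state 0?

After dropping false guards: 8 live edges.
depth 0: {0}
depth 1: {1}  cumulative {0,1}
depth 2: {5}  cumulative {0,1,5}
Reachable = {0,1,5}
witness 5: tau·d

Answer: REACHABLE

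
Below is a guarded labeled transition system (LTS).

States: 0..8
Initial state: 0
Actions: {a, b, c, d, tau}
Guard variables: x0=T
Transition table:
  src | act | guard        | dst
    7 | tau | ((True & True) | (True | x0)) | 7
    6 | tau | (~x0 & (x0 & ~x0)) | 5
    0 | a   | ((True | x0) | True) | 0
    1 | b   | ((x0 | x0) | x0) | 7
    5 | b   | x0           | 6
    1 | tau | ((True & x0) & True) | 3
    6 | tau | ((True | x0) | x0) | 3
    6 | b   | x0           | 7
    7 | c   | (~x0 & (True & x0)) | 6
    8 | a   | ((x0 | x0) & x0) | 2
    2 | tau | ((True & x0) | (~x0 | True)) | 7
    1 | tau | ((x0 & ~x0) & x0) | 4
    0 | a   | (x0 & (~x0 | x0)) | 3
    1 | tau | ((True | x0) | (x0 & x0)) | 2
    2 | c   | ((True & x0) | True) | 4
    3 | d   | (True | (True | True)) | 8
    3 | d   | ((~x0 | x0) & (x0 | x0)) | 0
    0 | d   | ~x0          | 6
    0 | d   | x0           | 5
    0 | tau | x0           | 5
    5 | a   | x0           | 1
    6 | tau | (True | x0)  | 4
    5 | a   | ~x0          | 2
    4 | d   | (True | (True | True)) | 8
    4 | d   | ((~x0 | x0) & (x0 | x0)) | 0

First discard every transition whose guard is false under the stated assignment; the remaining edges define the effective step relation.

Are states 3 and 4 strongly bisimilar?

Bisimulation quotient by refinement:
  P[0] = {{0,1,2,3,4,5,6,7,8}}
  P[1] = {{0},{1,6},{2},{3,4},{5},{7},{8}}
  P[2] = {{0},{1},{2},{3,4},{5},{6},{7},{8}}
Fixed point at round 3; 8 class(es).
3∈{3,4}, 4∈{3,4}

Answer: BISIMILAR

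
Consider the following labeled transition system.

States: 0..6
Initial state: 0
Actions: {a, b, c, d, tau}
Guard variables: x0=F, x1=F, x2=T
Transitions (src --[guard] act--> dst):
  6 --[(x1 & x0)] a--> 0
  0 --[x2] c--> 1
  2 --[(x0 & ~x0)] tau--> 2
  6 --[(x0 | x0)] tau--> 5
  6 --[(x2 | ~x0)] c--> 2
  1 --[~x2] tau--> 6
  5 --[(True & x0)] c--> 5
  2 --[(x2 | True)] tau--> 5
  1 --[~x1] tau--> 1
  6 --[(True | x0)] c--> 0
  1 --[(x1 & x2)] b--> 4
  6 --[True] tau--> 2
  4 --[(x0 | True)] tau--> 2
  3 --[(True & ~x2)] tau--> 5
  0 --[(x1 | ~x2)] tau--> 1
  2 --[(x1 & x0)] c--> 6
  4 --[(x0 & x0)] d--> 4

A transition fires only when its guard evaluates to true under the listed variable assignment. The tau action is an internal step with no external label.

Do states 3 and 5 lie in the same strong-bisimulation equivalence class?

Answer: BISIMILAR

Analysis:
Bisimulation quotient by refinement:
  π0 = {{0,1,2,3,4,5,6}}
  π1 = {{0},{1,2,4},{3,5},{6}}
  π2 = {{0},{1,4},{2},{3,5},{6}}
  π3 = {{0},{1},{2},{3,5},{4},{6}}
stable after 4 split(s): 6 block(s)
3∈{3,5}, 5∈{3,5}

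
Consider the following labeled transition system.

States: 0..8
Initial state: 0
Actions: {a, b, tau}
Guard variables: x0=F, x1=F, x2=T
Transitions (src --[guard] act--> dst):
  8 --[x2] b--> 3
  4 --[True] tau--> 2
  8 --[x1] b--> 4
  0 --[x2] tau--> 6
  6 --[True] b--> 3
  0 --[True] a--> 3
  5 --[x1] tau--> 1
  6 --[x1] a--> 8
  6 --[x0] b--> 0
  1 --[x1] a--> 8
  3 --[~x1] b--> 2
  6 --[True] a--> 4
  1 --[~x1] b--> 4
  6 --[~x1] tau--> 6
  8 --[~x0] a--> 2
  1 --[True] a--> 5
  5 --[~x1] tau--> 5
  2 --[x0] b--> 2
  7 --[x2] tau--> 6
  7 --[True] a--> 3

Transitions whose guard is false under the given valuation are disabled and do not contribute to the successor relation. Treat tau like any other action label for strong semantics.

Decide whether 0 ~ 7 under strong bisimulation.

Compute ~ classes (split until stable):
  π0 = {{0,1,2,3,4,5,6,7,8}}
  π1 = {{0,7},{1,8},{2},{3},{4,5},{6}}
  π2 = {{0,7},{1},{2},{3},{4},{5},{6},{8}}
Fixed point at round 3; 8 class(es).
0∈{0,7}, 7∈{0,7}

Answer: BISIMILAR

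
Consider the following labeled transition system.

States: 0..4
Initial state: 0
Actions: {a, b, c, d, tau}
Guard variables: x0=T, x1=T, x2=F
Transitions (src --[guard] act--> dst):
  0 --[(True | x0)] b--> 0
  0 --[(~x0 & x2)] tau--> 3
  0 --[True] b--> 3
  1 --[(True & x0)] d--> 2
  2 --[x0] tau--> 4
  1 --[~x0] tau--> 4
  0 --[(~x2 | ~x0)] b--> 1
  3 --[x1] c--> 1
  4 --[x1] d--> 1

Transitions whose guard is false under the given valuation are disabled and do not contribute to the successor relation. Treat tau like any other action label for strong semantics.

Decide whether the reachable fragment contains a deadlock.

Reachable = {0,1,2,3,4}
  0: b→0  b→1  b→3  [deg 3]
  1: d→2  [deg 1]
  2: tau→4  [deg 1]
  3: c→1  [deg 1]
  4: d→1  [deg 1]

Answer: DEADLOCK-FREE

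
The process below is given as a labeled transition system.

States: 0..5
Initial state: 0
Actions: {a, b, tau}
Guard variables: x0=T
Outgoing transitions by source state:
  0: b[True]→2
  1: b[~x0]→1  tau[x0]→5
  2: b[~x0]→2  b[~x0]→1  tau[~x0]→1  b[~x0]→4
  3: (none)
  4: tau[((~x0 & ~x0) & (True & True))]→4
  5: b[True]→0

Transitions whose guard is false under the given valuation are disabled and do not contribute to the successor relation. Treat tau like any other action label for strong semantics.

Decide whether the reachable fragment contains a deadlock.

Answer: DEADLOCK at state 2

Working:
R = {0,2}
  0: b→2  [1 out]
  2: ∅  [deadlock]
trace reaching 2: b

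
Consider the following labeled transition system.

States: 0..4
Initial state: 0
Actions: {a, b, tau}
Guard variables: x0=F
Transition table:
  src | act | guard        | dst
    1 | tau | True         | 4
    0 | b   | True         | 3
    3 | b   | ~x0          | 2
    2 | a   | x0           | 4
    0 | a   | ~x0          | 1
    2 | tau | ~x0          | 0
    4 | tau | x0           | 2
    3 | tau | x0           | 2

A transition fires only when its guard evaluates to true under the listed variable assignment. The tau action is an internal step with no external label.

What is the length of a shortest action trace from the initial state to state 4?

Answer: 2

Trace:
Layered search for 4:
  depth 0: {0}
  depth 1: {1,3}
  depth 2: {2,4}
4 enters at depth 2; path a·tau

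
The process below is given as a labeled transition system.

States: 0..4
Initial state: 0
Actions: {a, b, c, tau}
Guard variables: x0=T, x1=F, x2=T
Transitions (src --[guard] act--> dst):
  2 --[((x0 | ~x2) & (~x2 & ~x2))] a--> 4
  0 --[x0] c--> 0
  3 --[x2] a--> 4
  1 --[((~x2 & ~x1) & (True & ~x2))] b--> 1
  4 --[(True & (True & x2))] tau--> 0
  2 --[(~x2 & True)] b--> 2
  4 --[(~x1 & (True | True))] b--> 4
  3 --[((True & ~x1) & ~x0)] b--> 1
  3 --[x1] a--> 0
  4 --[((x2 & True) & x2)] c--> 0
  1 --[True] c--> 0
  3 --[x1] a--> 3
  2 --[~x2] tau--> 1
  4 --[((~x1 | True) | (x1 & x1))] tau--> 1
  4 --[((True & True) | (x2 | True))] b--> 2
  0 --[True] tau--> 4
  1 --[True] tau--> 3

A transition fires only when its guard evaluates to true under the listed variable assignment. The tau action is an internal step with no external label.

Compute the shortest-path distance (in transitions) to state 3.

Layered search for 3:
  L0 = {0}
  L1 = {4}
  L2 = {1,2}
  L3 = {3}
first hit 3 at d=3 via tau·tau·tau

Answer: 3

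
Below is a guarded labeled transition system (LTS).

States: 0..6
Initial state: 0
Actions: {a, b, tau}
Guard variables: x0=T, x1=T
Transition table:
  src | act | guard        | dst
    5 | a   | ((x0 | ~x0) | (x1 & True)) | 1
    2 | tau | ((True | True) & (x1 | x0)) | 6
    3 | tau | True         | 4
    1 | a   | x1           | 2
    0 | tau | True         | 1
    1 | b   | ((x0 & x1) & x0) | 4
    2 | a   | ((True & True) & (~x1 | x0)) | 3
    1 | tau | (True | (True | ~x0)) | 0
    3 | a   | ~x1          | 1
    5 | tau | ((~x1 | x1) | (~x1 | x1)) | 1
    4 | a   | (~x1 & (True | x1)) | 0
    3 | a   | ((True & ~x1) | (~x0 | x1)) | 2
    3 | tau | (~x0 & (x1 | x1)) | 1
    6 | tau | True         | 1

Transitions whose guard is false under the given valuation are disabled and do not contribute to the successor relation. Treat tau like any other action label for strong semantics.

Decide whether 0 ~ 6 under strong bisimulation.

Answer: BISIMILAR

Analysis:
Bisimulation quotient by refinement:
  π0 = {{0,1,2,3,4,5,6}}
  π1 = {{0,6},{1},{2,3,5},{4}}
  π2 = {{0,6},{1},{2},{3},{4},{5}}
6 equivalence class(es) (converged in 3)
class of 0: {0,6}; class of 6: {0,6}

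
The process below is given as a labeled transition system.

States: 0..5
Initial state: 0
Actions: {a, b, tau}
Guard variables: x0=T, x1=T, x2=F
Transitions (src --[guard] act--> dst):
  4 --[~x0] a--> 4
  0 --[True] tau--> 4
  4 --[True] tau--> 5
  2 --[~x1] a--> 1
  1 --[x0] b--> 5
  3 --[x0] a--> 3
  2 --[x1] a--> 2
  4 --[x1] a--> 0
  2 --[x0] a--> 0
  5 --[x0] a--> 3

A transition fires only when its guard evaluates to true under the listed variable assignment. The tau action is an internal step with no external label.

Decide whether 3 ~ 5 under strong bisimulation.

Bisimulation quotient by refinement:
  round 0: {{0,1,2,3,4,5}}
  round 1: {{0},{1},{2,3,5},{4}}
  round 2: {{0},{1},{2},{3,5},{4}}
5 equivalence class(es) (converged in 3)
class of 3: {3,5}; class of 5: {3,5}

Answer: BISIMILAR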